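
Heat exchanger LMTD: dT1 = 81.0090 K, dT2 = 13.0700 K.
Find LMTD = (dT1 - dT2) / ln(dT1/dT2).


dT1/dT2 = 6.1981
ln(dT1/dT2) = 1.8242
LMTD = 67.9390 / 1.8242 = 37.2423 K

37.2423 K


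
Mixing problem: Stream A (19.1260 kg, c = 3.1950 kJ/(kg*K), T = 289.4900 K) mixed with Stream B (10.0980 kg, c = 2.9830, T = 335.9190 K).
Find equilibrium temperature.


num = 27808.6948
den = 91.2299
Tf = 304.8199 K

304.8199 K


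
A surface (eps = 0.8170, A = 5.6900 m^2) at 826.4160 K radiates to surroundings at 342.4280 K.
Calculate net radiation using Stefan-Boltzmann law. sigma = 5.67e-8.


T^4 = 4.6644e+11
Tsurr^4 = 1.3749e+10
Q = 0.8170 * 5.67e-8 * 5.6900 * 4.5269e+11 = 119321.3378 W

119321.3378 W


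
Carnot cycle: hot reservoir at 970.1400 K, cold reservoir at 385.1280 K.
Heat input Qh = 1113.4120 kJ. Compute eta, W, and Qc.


eta = 1 - 385.1280/970.1400 = 0.6030
W = 0.6030 * 1113.4120 = 671.4076 kJ
Qc = 1113.4120 - 671.4076 = 442.0044 kJ

eta = 60.3018%, W = 671.4076 kJ, Qc = 442.0044 kJ


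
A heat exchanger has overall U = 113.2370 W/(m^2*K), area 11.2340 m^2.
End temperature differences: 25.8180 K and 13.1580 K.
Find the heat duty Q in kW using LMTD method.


LMTD = 18.7822 K
Q = 113.2370 * 11.2340 * 18.7822 = 23892.9367 W = 23.8929 kW

23.8929 kW


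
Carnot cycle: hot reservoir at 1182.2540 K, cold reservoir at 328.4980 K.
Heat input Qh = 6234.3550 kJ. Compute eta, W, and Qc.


eta = 1 - 328.4980/1182.2540 = 0.7221
W = 0.7221 * 6234.3550 = 4502.0934 kJ
Qc = 6234.3550 - 4502.0934 = 1732.2616 kJ

eta = 72.2143%, W = 4502.0934 kJ, Qc = 1732.2616 kJ


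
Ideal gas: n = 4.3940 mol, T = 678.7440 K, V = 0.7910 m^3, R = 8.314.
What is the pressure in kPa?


P = nRT/V = 4.3940 * 8.314 * 678.7440 / 0.7910
= 24795.6830 / 0.7910 = 31347.2605 Pa = 31.3473 kPa

31.3473 kPa


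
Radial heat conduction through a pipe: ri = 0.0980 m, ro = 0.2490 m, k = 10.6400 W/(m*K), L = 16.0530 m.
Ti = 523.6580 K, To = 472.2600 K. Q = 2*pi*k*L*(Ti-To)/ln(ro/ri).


dT = 51.3980 K
ln(ro/ri) = 0.9325
Q = 2*pi*10.6400*16.0530*51.3980 / 0.9325 = 59153.6944 W

59153.6944 W


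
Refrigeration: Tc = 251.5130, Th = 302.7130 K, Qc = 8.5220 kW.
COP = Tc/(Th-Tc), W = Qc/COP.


COP = 251.5130 / 51.2000 = 4.9124
W = 8.5220 / 4.9124 = 1.7348 kW

COP = 4.9124, W = 1.7348 kW


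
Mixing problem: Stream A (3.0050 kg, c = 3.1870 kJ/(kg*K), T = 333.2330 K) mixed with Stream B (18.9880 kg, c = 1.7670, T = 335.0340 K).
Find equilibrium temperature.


num = 14432.3432
den = 43.1287
Tf = 334.6341 K

334.6341 K


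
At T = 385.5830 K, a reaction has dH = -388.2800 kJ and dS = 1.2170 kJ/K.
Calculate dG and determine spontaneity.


T*dS = 385.5830 * 1.2170 = 469.2545 kJ
dG = -388.2800 - 469.2545 = -857.5345 kJ (spontaneous)

dG = -857.5345 kJ, spontaneous


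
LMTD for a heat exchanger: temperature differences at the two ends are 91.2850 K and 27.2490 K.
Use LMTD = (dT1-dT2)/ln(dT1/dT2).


dT1/dT2 = 3.3500
ln(dT1/dT2) = 1.2090
LMTD = 64.0360 / 1.2090 = 52.9674 K

52.9674 K


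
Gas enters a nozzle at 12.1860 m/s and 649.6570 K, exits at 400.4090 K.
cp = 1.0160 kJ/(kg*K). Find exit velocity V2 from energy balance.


dT = 249.2480 K
2*cp*1000*dT = 506471.9360
V1^2 = 148.4986
V2 = sqrt(506620.4346) = 711.7727 m/s

711.7727 m/s


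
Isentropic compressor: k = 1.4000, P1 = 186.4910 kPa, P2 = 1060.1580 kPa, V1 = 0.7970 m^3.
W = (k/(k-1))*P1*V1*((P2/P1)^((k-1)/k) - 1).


(k-1)/k = 0.2857
(P2/P1)^exp = 1.6430
W = 3.5000 * 186.4910 * 0.7970 * (1.6430 - 1) = 334.4888 kJ

334.4888 kJ


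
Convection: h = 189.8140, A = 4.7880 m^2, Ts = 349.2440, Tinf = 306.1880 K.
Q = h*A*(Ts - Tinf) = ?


dT = 43.0560 K
Q = 189.8140 * 4.7880 * 43.0560 = 39130.5600 W

39130.5600 W


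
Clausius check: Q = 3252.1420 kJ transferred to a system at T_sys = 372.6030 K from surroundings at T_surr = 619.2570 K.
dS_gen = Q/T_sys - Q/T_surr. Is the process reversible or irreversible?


dS_sys = 3252.1420/372.6030 = 8.7282 kJ/K
dS_surr = -3252.1420/619.2570 = -5.2517 kJ/K
dS_gen = 8.7282 - 5.2517 = 3.4765 kJ/K (irreversible)

dS_gen = 3.4765 kJ/K, irreversible


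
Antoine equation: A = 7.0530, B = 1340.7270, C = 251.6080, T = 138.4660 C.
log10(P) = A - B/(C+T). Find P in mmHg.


C+T = 390.0740
B/(C+T) = 3.4371
log10(P) = 7.0530 - 3.4371 = 3.6159
P = 10^3.6159 = 4129.4350 mmHg

4129.4350 mmHg


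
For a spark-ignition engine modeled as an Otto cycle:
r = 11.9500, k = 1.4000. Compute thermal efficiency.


r^(k-1) = 2.6974
eta = 1 - 1/2.6974 = 0.6293 = 62.9274%

62.9274%


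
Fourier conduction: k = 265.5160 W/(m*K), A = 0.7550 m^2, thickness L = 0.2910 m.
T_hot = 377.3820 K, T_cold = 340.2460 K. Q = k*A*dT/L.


dT = 37.1360 K
Q = 265.5160 * 0.7550 * 37.1360 / 0.2910 = 25582.3115 W

25582.3115 W


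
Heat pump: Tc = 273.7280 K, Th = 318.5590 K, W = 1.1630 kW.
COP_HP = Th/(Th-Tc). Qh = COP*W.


COP = 318.5590 / 44.8310 = 7.1058
Qh = 7.1058 * 1.1630 = 8.2640 kW

COP = 7.1058, Qh = 8.2640 kW


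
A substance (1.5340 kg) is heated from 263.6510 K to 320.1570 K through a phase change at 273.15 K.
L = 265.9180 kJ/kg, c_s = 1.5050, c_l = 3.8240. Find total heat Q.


Q1 (sensible, solid) = 1.5340 * 1.5050 * 9.4990 = 21.9301 kJ
Q2 (latent) = 1.5340 * 265.9180 = 407.9182 kJ
Q3 (sensible, liquid) = 1.5340 * 3.8240 * 47.0070 = 275.7438 kJ
Q_total = 705.5921 kJ

705.5921 kJ


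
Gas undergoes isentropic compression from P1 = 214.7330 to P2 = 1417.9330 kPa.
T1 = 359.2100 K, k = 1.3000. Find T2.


(k-1)/k = 0.2308
(P2/P1)^exp = 1.5459
T2 = 359.2100 * 1.5459 = 555.2941 K

555.2941 K


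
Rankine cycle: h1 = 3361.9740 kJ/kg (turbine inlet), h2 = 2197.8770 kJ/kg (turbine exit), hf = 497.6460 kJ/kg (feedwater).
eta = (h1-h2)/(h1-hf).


W = 1164.0970 kJ/kg
Q_in = 2864.3280 kJ/kg
eta = 0.4064 = 40.6412%

eta = 40.6412%


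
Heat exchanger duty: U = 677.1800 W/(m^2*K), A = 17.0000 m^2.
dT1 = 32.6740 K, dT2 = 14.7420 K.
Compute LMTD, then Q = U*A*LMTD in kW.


LMTD = 22.5311 K
Q = 677.1800 * 17.0000 * 22.5311 = 259378.9208 W = 259.3789 kW

259.3789 kW


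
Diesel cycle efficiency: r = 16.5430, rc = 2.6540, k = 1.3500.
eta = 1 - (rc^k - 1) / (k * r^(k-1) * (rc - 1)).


r^(k-1) = 2.6700
rc^k = 3.7348
eta = 0.5413 = 54.1288%

54.1288%


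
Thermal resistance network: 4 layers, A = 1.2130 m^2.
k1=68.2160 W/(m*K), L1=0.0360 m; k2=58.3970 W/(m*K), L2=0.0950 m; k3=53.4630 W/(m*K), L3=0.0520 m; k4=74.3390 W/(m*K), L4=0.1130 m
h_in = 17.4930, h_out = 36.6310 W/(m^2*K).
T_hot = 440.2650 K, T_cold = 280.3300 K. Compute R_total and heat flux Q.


R_conv_in = 1/(17.4930*1.2130) = 0.0471
R_1 = 0.0360/(68.2160*1.2130) = 0.0004
R_2 = 0.0950/(58.3970*1.2130) = 0.0013
R_3 = 0.0520/(53.4630*1.2130) = 0.0008
R_4 = 0.1130/(74.3390*1.2130) = 0.0013
R_conv_out = 1/(36.6310*1.2130) = 0.0225
R_total = 0.0735 K/W
Q = 159.9350 / 0.0735 = 2177.0428 W

R_total = 0.0735 K/W, Q = 2177.0428 W


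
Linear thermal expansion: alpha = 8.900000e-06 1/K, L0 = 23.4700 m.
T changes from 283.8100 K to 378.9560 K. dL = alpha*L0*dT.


dT = 95.1460 K
dL = 8.900000e-06 * 23.4700 * 95.1460 = 0.019874 m
L_final = 23.489874 m

dL = 0.019874 m


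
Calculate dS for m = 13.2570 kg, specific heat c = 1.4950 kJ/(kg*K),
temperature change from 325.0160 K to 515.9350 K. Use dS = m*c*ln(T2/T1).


T2/T1 = 1.5874
ln(T2/T1) = 0.4621
dS = 13.2570 * 1.4950 * 0.4621 = 9.1586 kJ/K

9.1586 kJ/K


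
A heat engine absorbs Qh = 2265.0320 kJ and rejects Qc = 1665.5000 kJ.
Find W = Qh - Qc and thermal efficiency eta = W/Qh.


W = 2265.0320 - 1665.5000 = 599.5320 kJ
eta = 599.5320 / 2265.0320 = 0.2647 = 26.4690%

W = 599.5320 kJ, eta = 26.4690%


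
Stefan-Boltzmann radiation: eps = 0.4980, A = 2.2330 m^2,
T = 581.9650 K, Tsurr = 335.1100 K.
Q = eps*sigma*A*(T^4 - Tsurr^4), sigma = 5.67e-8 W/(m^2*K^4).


T^4 = 1.1471e+11
Tsurr^4 = 1.2611e+10
Q = 0.4980 * 5.67e-8 * 2.2330 * 1.0210e+11 = 6437.3495 W

6437.3495 W


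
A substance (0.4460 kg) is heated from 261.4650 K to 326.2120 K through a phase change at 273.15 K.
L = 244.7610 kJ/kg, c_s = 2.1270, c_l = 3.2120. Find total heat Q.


Q1 (sensible, solid) = 0.4460 * 2.1270 * 11.6850 = 11.0849 kJ
Q2 (latent) = 0.4460 * 244.7610 = 109.1634 kJ
Q3 (sensible, liquid) = 0.4460 * 3.2120 * 53.0620 = 76.0141 kJ
Q_total = 196.2624 kJ

196.2624 kJ


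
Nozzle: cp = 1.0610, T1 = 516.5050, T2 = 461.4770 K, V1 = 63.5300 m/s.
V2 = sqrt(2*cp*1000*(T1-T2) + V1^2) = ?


dT = 55.0280 K
2*cp*1000*dT = 116769.4160
V1^2 = 4036.0609
V2 = sqrt(120805.4769) = 347.5708 m/s

347.5708 m/s


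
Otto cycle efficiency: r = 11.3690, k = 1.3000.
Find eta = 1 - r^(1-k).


r^(k-1) = 2.0736
eta = 1 - 1/2.0736 = 0.5177 = 51.7738%

51.7738%


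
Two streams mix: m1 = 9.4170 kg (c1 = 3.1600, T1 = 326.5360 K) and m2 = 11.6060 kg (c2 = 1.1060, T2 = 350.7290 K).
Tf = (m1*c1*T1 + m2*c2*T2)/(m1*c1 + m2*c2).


num = 14219.0071
den = 42.5940
Tf = 333.8269 K

333.8269 K


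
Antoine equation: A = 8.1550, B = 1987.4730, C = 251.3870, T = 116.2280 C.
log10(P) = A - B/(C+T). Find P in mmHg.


C+T = 367.6150
B/(C+T) = 5.4064
log10(P) = 8.1550 - 5.4064 = 2.7486
P = 10^2.7486 = 560.5341 mmHg

560.5341 mmHg


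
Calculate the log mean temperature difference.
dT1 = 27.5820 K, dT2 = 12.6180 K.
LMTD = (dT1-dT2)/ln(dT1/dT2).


dT1/dT2 = 2.1859
ln(dT1/dT2) = 0.7820
LMTD = 14.9640 / 0.7820 = 19.1346 K

19.1346 K


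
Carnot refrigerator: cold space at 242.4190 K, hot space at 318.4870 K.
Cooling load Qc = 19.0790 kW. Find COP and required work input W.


COP = 242.4190 / 76.0680 = 3.1869
W = 19.0790 / 3.1869 = 5.9867 kW

COP = 3.1869, W = 5.9867 kW


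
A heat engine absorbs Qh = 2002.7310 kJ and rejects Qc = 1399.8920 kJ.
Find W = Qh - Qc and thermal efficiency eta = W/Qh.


W = 2002.7310 - 1399.8920 = 602.8390 kJ
eta = 602.8390 / 2002.7310 = 0.3010 = 30.1008%

W = 602.8390 kJ, eta = 30.1008%


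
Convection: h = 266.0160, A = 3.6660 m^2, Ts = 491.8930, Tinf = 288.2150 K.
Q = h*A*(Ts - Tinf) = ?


dT = 203.6780 K
Q = 266.0160 * 3.6660 * 203.6780 = 198629.7707 W

198629.7707 W


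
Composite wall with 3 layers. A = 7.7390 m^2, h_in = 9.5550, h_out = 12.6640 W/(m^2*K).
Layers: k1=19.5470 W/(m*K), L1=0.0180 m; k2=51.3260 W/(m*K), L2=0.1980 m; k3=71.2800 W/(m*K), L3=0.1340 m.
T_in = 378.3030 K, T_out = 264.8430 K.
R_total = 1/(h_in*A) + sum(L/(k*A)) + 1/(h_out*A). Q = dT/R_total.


R_conv_in = 1/(9.5550*7.7390) = 0.0135
R_1 = 0.0180/(19.5470*7.7390) = 0.0001
R_2 = 0.1980/(51.3260*7.7390) = 0.0005
R_3 = 0.1340/(71.2800*7.7390) = 0.0002
R_conv_out = 1/(12.6640*7.7390) = 0.0102
R_total = 0.0246 K/W
Q = 113.4600 / 0.0246 = 4614.6117 W

R_total = 0.0246 K/W, Q = 4614.6117 W


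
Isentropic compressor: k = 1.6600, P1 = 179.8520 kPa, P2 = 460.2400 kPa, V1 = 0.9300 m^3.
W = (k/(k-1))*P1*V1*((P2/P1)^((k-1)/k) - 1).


(k-1)/k = 0.3976
(P2/P1)^exp = 1.4529
W = 2.5152 * 179.8520 * 0.9300 * (1.4529 - 1) = 190.5427 kJ

190.5427 kJ


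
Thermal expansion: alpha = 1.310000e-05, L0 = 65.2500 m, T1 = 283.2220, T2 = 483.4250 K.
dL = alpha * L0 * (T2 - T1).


dT = 200.2030 K
dL = 1.310000e-05 * 65.2500 * 200.2030 = 0.171129 m
L_final = 65.421129 m

dL = 0.171129 m


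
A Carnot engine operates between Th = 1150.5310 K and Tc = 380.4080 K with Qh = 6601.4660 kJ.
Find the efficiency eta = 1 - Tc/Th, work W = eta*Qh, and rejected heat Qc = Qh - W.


eta = 1 - 380.4080/1150.5310 = 0.6694
W = 0.6694 * 6601.4660 = 4418.7778 kJ
Qc = 6601.4660 - 4418.7778 = 2182.6882 kJ

eta = 66.9363%, W = 4418.7778 kJ, Qc = 2182.6882 kJ


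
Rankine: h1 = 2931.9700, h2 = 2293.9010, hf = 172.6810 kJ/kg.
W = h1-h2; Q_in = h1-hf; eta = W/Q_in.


W = 638.0690 kJ/kg
Q_in = 2759.2890 kJ/kg
eta = 0.2312 = 23.1244%

eta = 23.1244%


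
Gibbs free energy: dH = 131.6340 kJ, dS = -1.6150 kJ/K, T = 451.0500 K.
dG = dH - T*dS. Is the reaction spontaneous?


T*dS = 451.0500 * -1.6150 = -728.4457 kJ
dG = 131.6340 + 728.4457 = 860.0797 kJ (non-spontaneous)

dG = 860.0797 kJ, non-spontaneous


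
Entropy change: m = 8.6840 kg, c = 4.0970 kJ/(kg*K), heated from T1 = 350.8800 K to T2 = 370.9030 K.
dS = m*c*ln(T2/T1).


T2/T1 = 1.0571
ln(T2/T1) = 0.0555
dS = 8.6840 * 4.0970 * 0.0555 = 1.9745 kJ/K

1.9745 kJ/K


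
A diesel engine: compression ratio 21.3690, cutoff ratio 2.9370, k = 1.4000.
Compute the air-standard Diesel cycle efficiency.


r^(k-1) = 3.4034
rc^k = 4.5192
eta = 0.6187 = 61.8690%

61.8690%


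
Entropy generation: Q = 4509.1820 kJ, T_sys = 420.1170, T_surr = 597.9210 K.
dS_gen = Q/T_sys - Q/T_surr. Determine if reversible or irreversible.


dS_sys = 4509.1820/420.1170 = 10.7332 kJ/K
dS_surr = -4509.1820/597.9210 = -7.5414 kJ/K
dS_gen = 10.7332 - 7.5414 = 3.1917 kJ/K (irreversible)

dS_gen = 3.1917 kJ/K, irreversible


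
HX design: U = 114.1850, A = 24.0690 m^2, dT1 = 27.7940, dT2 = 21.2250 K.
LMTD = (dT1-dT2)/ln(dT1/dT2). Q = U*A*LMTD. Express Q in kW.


LMTD = 24.3621 K
Q = 114.1850 * 24.0690 * 24.3621 = 66954.7421 W = 66.9547 kW

66.9547 kW


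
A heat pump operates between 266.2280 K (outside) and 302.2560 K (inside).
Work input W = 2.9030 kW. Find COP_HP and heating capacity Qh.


COP = 302.2560 / 36.0280 = 8.3895
Qh = 8.3895 * 2.9030 = 24.3546 kW

COP = 8.3895, Qh = 24.3546 kW


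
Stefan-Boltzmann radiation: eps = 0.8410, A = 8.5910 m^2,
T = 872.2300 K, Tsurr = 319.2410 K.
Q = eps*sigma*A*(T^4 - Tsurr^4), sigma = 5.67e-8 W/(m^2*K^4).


T^4 = 5.7879e+11
Tsurr^4 = 1.0387e+10
Q = 0.8410 * 5.67e-8 * 8.5910 * 5.6841e+11 = 232853.3739 W

232853.3739 W


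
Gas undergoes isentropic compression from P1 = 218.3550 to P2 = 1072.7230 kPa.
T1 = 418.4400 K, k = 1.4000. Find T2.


(k-1)/k = 0.2857
(P2/P1)^exp = 1.5759
T2 = 418.4400 * 1.5759 = 659.4084 K

659.4084 K


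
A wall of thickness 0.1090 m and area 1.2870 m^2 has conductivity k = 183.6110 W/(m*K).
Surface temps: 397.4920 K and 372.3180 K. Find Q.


dT = 25.1740 K
Q = 183.6110 * 1.2870 * 25.1740 / 0.1090 = 54576.1597 W

54576.1597 W


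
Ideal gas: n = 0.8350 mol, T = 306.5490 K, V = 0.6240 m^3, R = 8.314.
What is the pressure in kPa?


P = nRT/V = 0.8350 * 8.314 * 306.5490 / 0.6240
= 2128.1214 / 0.6240 = 3410.4510 Pa = 3.4105 kPa

3.4105 kPa


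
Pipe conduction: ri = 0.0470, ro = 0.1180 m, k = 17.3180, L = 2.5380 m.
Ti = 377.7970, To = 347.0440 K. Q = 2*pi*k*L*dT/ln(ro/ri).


dT = 30.7530 K
ln(ro/ri) = 0.9205
Q = 2*pi*17.3180*2.5380*30.7530 / 0.9205 = 9226.0425 W

9226.0425 W


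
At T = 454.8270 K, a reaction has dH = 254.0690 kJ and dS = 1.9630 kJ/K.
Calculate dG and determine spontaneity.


T*dS = 454.8270 * 1.9630 = 892.8254 kJ
dG = 254.0690 - 892.8254 = -638.7564 kJ (spontaneous)

dG = -638.7564 kJ, spontaneous


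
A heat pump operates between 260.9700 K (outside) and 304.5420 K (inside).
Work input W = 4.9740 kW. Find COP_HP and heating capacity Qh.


COP = 304.5420 / 43.5720 = 6.9894
Qh = 6.9894 * 4.9740 = 34.7653 kW

COP = 6.9894, Qh = 34.7653 kW


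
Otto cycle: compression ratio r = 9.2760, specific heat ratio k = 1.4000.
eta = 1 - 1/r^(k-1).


r^(k-1) = 2.4375
eta = 1 - 1/2.4375 = 0.5897 = 58.9743%

58.9743%


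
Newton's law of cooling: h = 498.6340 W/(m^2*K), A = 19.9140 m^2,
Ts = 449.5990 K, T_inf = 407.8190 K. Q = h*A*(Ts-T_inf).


dT = 41.7800 K
Q = 498.6340 * 19.9140 * 41.7800 = 414866.9385 W

414866.9385 W


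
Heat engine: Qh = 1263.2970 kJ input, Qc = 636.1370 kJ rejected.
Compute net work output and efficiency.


W = 1263.2970 - 636.1370 = 627.1600 kJ
eta = 627.1600 / 1263.2970 = 0.4964 = 49.6447%

W = 627.1600 kJ, eta = 49.6447%


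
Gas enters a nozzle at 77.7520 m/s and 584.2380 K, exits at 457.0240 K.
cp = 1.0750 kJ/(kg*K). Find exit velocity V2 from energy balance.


dT = 127.2140 K
2*cp*1000*dT = 273510.1000
V1^2 = 6045.3735
V2 = sqrt(279555.4735) = 528.7301 m/s

528.7301 m/s


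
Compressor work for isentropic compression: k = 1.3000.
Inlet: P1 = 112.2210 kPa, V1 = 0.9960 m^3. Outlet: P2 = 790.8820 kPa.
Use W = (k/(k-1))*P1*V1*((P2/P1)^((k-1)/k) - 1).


(k-1)/k = 0.2308
(P2/P1)^exp = 1.5693
W = 4.3333 * 112.2210 * 0.9960 * (1.5693 - 1) = 275.7293 kJ

275.7293 kJ


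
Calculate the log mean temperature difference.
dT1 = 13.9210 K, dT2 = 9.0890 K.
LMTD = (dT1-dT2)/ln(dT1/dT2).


dT1/dT2 = 1.5316
ln(dT1/dT2) = 0.4263
LMTD = 4.8320 / 0.4263 = 11.3338 K

11.3338 K


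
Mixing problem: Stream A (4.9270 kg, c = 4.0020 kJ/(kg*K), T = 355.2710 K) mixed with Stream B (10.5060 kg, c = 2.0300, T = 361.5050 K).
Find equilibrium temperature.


num = 14715.0639
den = 41.0450
Tf = 358.5102 K

358.5102 K


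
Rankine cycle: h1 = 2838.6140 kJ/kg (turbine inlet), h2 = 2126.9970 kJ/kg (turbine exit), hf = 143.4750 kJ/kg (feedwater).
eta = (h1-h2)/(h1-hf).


W = 711.6170 kJ/kg
Q_in = 2695.1390 kJ/kg
eta = 0.2640 = 26.4037%

eta = 26.4037%


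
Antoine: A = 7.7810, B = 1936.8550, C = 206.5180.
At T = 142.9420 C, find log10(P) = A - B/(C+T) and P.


C+T = 349.4600
B/(C+T) = 5.5424
log10(P) = 7.7810 - 5.5424 = 2.2386
P = 10^2.2386 = 173.2118 mmHg

173.2118 mmHg


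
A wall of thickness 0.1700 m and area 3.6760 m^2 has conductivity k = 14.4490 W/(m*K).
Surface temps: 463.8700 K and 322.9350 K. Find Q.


dT = 140.9350 K
Q = 14.4490 * 3.6760 * 140.9350 / 0.1700 = 44033.5026 W

44033.5026 W


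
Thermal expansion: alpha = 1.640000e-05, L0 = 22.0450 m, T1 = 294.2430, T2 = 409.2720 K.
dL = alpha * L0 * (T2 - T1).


dT = 115.0290 K
dL = 1.640000e-05 * 22.0450 * 115.0290 = 0.041587 m
L_final = 22.086587 m

dL = 0.041587 m


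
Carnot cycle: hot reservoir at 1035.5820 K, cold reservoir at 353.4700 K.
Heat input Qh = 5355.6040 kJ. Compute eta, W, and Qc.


eta = 1 - 353.4700/1035.5820 = 0.6587
W = 0.6587 * 5355.6040 = 3527.6026 kJ
Qc = 5355.6040 - 3527.6026 = 1828.0014 kJ

eta = 65.8675%, W = 3527.6026 kJ, Qc = 1828.0014 kJ


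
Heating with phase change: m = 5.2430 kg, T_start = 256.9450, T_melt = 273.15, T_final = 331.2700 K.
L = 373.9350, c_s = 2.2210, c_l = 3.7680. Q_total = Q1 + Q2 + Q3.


Q1 (sensible, solid) = 5.2430 * 2.2210 * 16.2050 = 188.7024 kJ
Q2 (latent) = 5.2430 * 373.9350 = 1960.5412 kJ
Q3 (sensible, liquid) = 5.2430 * 3.7680 * 58.1200 = 1148.1969 kJ
Q_total = 3297.4405 kJ

3297.4405 kJ


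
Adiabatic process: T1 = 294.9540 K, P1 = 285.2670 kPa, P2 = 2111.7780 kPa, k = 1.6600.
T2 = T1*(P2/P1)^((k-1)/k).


(k-1)/k = 0.3976
(P2/P1)^exp = 2.2165
T2 = 294.9540 * 2.2165 = 653.7596 K

653.7596 K


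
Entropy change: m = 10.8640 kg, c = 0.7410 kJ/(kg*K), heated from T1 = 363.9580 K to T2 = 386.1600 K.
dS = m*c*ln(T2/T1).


T2/T1 = 1.0610
ln(T2/T1) = 0.0592
dS = 10.8640 * 0.7410 * 0.0592 = 0.4767 kJ/K

0.4767 kJ/K


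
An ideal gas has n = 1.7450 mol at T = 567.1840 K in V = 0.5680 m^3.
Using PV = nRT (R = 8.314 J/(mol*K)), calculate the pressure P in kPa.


P = nRT/V = 1.7450 * 8.314 * 567.1840 / 0.5680
= 8228.6658 / 0.5680 = 14487.0876 Pa = 14.4871 kPa

14.4871 kPa


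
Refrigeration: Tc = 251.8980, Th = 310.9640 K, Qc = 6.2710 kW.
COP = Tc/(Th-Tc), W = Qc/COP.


COP = 251.8980 / 59.0660 = 4.2647
W = 6.2710 / 4.2647 = 1.4704 kW

COP = 4.2647, W = 1.4704 kW


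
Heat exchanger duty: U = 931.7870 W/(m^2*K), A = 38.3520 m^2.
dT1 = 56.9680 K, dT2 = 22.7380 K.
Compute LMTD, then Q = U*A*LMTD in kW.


LMTD = 37.2692 K
Q = 931.7870 * 38.3520 * 37.2692 = 1331849.0855 W = 1331.8491 kW

1331.8491 kW


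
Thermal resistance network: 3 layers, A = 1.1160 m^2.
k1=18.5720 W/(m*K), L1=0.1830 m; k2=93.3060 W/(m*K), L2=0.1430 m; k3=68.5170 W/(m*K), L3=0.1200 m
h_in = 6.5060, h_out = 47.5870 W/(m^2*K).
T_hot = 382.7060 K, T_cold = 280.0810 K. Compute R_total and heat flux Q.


R_conv_in = 1/(6.5060*1.1160) = 0.1377
R_1 = 0.1830/(18.5720*1.1160) = 0.0088
R_2 = 0.1430/(93.3060*1.1160) = 0.0014
R_3 = 0.1200/(68.5170*1.1160) = 0.0016
R_conv_out = 1/(47.5870*1.1160) = 0.0188
R_total = 0.1683 K/W
Q = 102.6250 / 0.1683 = 609.6666 W

R_total = 0.1683 K/W, Q = 609.6666 W


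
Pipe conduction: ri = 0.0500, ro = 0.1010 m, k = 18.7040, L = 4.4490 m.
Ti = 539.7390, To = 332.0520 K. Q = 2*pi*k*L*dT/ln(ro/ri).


dT = 207.6870 K
ln(ro/ri) = 0.7031
Q = 2*pi*18.7040*4.4490*207.6870 / 0.7031 = 154443.8148 W

154443.8148 W


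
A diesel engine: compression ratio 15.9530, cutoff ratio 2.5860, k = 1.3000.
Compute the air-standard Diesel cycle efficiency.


r^(k-1) = 2.2954
rc^k = 3.4389
eta = 0.4847 = 48.4663%

48.4663%


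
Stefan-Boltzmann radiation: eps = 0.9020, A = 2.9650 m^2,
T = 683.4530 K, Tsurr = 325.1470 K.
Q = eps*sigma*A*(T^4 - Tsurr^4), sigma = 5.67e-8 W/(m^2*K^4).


T^4 = 2.1819e+11
Tsurr^4 = 1.1177e+10
Q = 0.9020 * 5.67e-8 * 2.9650 * 2.0701e+11 = 31391.4960 W

31391.4960 W


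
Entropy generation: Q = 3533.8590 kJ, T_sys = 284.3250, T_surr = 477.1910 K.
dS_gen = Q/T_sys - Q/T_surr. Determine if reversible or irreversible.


dS_sys = 3533.8590/284.3250 = 12.4289 kJ/K
dS_surr = -3533.8590/477.1910 = -7.4055 kJ/K
dS_gen = 12.4289 - 7.4055 = 5.0234 kJ/K (irreversible)

dS_gen = 5.0234 kJ/K, irreversible


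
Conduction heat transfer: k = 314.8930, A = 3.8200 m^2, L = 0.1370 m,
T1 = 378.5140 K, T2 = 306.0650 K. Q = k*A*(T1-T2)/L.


dT = 72.4490 K
Q = 314.8930 * 3.8200 * 72.4490 / 0.1370 = 636118.7511 W

636118.7511 W


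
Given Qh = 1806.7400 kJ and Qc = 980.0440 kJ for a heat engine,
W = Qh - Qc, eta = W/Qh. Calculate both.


W = 1806.7400 - 980.0440 = 826.6960 kJ
eta = 826.6960 / 1806.7400 = 0.4576 = 45.7562%

W = 826.6960 kJ, eta = 45.7562%


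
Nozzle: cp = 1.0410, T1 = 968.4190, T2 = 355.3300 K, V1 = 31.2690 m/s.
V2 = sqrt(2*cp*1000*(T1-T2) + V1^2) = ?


dT = 613.0890 K
2*cp*1000*dT = 1276451.2980
V1^2 = 977.7504
V2 = sqrt(1277429.0484) = 1130.2341 m/s

1130.2341 m/s


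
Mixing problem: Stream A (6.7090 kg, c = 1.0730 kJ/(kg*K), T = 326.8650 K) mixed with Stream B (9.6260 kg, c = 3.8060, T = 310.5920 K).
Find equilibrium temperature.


num = 13732.0429
den = 43.8353
Tf = 313.2644 K

313.2644 K


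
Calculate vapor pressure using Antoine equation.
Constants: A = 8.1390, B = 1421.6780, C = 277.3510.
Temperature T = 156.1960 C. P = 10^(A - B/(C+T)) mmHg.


C+T = 433.5470
B/(C+T) = 3.2792
log10(P) = 8.1390 - 3.2792 = 4.8598
P = 10^4.8598 = 72413.8274 mmHg

72413.8274 mmHg


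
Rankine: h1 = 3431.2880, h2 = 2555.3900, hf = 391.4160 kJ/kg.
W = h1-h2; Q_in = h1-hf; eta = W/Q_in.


W = 875.8980 kJ/kg
Q_in = 3039.8720 kJ/kg
eta = 0.2881 = 28.8136%

eta = 28.8136%


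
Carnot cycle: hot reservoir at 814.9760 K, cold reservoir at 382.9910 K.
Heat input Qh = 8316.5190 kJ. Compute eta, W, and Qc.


eta = 1 - 382.9910/814.9760 = 0.5301
W = 0.5301 * 8316.5190 = 4408.2420 kJ
Qc = 8316.5190 - 4408.2420 = 3908.2770 kJ

eta = 53.0059%, W = 4408.2420 kJ, Qc = 3908.2770 kJ


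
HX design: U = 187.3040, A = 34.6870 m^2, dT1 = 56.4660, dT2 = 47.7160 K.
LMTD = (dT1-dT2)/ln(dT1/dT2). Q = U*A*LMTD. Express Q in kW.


LMTD = 51.9683 K
Q = 187.3040 * 34.6870 * 51.9683 = 337638.6789 W = 337.6387 kW

337.6387 kW


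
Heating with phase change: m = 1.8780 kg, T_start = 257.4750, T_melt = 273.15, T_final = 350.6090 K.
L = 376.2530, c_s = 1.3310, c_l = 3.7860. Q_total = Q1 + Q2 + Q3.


Q1 (sensible, solid) = 1.8780 * 1.3310 * 15.6750 = 39.1815 kJ
Q2 (latent) = 1.8780 * 376.2530 = 706.6031 kJ
Q3 (sensible, liquid) = 1.8780 * 3.7860 * 77.4590 = 550.7419 kJ
Q_total = 1296.5265 kJ

1296.5265 kJ


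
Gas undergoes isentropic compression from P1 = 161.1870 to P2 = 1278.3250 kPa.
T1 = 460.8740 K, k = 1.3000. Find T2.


(k-1)/k = 0.2308
(P2/P1)^exp = 1.6126
T2 = 460.8740 * 1.6126 = 743.2169 K

743.2169 K


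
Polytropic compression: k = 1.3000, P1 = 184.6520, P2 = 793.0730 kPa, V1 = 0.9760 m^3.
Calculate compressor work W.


(k-1)/k = 0.2308
(P2/P1)^exp = 1.3998
W = 4.3333 * 184.6520 * 0.9760 * (1.3998 - 1) = 312.2295 kJ

312.2295 kJ


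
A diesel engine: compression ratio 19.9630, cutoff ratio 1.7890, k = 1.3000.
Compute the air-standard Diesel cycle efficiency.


r^(k-1) = 2.4551
rc^k = 2.1301
eta = 0.5512 = 55.1238%

55.1238%


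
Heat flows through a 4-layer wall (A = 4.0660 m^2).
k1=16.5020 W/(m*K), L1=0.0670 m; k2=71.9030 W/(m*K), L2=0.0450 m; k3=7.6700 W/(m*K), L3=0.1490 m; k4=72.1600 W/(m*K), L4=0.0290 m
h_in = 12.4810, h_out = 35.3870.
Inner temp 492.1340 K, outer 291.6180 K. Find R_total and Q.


R_conv_in = 1/(12.4810*4.0660) = 0.0197
R_1 = 0.0670/(16.5020*4.0660) = 0.0010
R_2 = 0.0450/(71.9030*4.0660) = 0.0002
R_3 = 0.1490/(7.6700*4.0660) = 0.0048
R_4 = 0.0290/(72.1600*4.0660) = 9.8840e-05
R_conv_out = 1/(35.3870*4.0660) = 0.0070
R_total = 0.0327 K/W
Q = 200.5160 / 0.0327 = 6134.9072 W

R_total = 0.0327 K/W, Q = 6134.9072 W


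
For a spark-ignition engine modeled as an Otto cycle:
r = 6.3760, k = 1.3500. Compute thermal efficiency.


r^(k-1) = 1.9125
eta = 1 - 1/1.9125 = 0.4771 = 47.7113%

47.7113%


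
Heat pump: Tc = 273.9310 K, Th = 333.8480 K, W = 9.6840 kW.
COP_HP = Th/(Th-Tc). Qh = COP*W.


COP = 333.8480 / 59.9170 = 5.5718
Qh = 5.5718 * 9.6840 = 53.9577 kW

COP = 5.5718, Qh = 53.9577 kW


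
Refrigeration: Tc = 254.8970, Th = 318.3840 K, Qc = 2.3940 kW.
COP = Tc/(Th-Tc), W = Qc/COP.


COP = 254.8970 / 63.4870 = 4.0149
W = 2.3940 / 4.0149 = 0.5963 kW

COP = 4.0149, W = 0.5963 kW


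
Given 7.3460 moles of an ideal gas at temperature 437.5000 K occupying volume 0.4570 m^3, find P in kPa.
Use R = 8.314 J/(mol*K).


P = nRT/V = 7.3460 * 8.314 * 437.5000 / 0.4570
= 26720.1567 / 0.4570 = 58468.6143 Pa = 58.4686 kPa

58.4686 kPa


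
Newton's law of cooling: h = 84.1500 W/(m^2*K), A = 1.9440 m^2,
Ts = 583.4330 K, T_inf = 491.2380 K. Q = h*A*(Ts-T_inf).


dT = 92.1950 K
Q = 84.1500 * 1.9440 * 92.1950 = 15081.9588 W

15081.9588 W


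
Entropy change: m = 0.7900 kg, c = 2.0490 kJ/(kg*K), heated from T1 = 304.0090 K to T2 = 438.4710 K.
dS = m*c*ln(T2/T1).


T2/T1 = 1.4423
ln(T2/T1) = 0.3662
dS = 0.7900 * 2.0490 * 0.3662 = 0.5928 kJ/K

0.5928 kJ/K


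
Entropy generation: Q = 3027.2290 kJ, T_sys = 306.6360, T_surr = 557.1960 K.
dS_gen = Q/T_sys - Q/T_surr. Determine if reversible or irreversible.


dS_sys = 3027.2290/306.6360 = 9.8724 kJ/K
dS_surr = -3027.2290/557.1960 = -5.4330 kJ/K
dS_gen = 9.8724 - 5.4330 = 4.4394 kJ/K (irreversible)

dS_gen = 4.4394 kJ/K, irreversible


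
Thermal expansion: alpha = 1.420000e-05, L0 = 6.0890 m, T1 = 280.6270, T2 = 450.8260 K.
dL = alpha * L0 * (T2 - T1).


dT = 170.1990 K
dL = 1.420000e-05 * 6.0890 * 170.1990 = 0.014716 m
L_final = 6.103716 m

dL = 0.014716 m


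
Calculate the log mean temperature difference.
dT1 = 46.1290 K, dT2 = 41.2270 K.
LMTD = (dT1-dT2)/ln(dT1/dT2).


dT1/dT2 = 1.1189
ln(dT1/dT2) = 0.1123
LMTD = 4.9020 / 0.1123 = 43.6321 K

43.6321 K


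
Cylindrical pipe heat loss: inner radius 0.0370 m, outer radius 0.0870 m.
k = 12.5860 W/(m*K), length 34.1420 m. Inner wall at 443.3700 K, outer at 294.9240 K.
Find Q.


dT = 148.4460 K
ln(ro/ri) = 0.8550
Q = 2*pi*12.5860*34.1420*148.4460 / 0.8550 = 468774.4291 W

468774.4291 W


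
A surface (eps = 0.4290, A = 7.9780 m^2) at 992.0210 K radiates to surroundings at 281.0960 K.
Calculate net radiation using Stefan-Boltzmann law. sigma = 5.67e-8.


T^4 = 9.6846e+11
Tsurr^4 = 6.2434e+09
Q = 0.4290 * 5.67e-8 * 7.9780 * 9.6222e+11 = 186727.8218 W

186727.8218 W


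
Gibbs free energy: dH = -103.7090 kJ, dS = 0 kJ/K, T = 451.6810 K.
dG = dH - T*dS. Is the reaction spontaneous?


T*dS = 451.6810 * 0 = 0 kJ
dG = -103.7090 - 0 = -103.7090 kJ (spontaneous)

dG = -103.7090 kJ, spontaneous


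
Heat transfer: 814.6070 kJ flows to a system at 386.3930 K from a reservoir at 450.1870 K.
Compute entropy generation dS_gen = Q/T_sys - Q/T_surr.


dS_sys = 814.6070/386.3930 = 2.1082 kJ/K
dS_surr = -814.6070/450.1870 = -1.8095 kJ/K
dS_gen = 2.1082 - 1.8095 = 0.2987 kJ/K (irreversible)

dS_gen = 0.2987 kJ/K, irreversible


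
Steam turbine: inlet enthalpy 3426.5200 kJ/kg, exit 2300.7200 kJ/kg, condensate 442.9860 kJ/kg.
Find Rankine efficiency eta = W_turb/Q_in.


W = 1125.8000 kJ/kg
Q_in = 2983.5340 kJ/kg
eta = 0.3773 = 37.7338%

eta = 37.7338%


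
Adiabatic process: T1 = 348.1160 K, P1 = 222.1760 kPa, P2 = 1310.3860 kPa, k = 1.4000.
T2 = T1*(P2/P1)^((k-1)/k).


(k-1)/k = 0.2857
(P2/P1)^exp = 1.6604
T2 = 348.1160 * 1.6604 = 577.9957 K

577.9957 K


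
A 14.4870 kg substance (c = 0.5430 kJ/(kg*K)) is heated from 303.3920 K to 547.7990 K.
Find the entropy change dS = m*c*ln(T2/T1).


T2/T1 = 1.8056
ln(T2/T1) = 0.5909
dS = 14.4870 * 0.5430 * 0.5909 = 4.6481 kJ/K

4.6481 kJ/K


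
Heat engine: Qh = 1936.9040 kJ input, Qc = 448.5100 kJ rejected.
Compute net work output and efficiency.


W = 1936.9040 - 448.5100 = 1488.3940 kJ
eta = 1488.3940 / 1936.9040 = 0.7684 = 76.8440%

W = 1488.3940 kJ, eta = 76.8440%


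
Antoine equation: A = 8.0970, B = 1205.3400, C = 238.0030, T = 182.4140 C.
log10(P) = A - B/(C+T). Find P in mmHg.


C+T = 420.4170
B/(C+T) = 2.8670
log10(P) = 8.0970 - 2.8670 = 5.2300
P = 10^5.2300 = 169820.2161 mmHg

169820.2161 mmHg


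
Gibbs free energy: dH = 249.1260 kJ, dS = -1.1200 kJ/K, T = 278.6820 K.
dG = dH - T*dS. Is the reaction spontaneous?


T*dS = 278.6820 * -1.1200 = -312.1238 kJ
dG = 249.1260 + 312.1238 = 561.2498 kJ (non-spontaneous)

dG = 561.2498 kJ, non-spontaneous


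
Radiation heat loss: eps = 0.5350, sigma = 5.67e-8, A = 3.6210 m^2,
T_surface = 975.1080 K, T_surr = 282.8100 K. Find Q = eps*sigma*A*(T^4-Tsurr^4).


T^4 = 9.0409e+11
Tsurr^4 = 6.3970e+09
Q = 0.5350 * 5.67e-8 * 3.6210 * 8.9769e+11 = 98603.5139 W

98603.5139 W


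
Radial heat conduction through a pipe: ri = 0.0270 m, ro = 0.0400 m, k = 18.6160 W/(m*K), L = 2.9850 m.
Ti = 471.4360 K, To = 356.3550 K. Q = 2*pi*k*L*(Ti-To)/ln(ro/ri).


dT = 115.0810 K
ln(ro/ri) = 0.3930
Q = 2*pi*18.6160*2.9850*115.0810 / 0.3930 = 102229.1124 W

102229.1124 W


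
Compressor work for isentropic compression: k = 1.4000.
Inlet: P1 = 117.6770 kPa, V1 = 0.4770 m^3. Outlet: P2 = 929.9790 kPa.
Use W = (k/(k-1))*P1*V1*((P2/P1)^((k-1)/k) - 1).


(k-1)/k = 0.2857
(P2/P1)^exp = 1.8051
W = 3.5000 * 117.6770 * 0.4770 * (1.8051 - 1) = 158.1777 kJ

158.1777 kJ


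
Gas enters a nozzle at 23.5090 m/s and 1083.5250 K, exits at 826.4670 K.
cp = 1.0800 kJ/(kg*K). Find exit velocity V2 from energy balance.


dT = 257.0580 K
2*cp*1000*dT = 555245.2800
V1^2 = 552.6731
V2 = sqrt(555797.9531) = 745.5186 m/s

745.5186 m/s


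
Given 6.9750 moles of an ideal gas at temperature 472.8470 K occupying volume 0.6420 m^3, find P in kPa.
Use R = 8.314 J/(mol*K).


P = nRT/V = 6.9750 * 8.314 * 472.8470 / 0.6420
= 27420.4685 / 0.6420 = 42711.0101 Pa = 42.7110 kPa

42.7110 kPa


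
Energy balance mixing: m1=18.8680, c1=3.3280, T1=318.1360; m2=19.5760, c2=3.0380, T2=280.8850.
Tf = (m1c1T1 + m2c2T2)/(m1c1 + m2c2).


num = 36681.3809
den = 122.2646
Tf = 300.0164 K

300.0164 K


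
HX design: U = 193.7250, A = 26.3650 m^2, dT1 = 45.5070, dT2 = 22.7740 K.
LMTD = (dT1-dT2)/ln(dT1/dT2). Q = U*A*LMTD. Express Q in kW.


LMTD = 32.8395 K
Q = 193.7250 * 26.3650 * 32.8395 = 167729.4603 W = 167.7295 kW

167.7295 kW


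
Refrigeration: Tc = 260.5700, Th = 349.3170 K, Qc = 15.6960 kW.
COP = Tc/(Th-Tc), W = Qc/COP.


COP = 260.5700 / 88.7470 = 2.9361
W = 15.6960 / 2.9361 = 5.3459 kW

COP = 2.9361, W = 5.3459 kW


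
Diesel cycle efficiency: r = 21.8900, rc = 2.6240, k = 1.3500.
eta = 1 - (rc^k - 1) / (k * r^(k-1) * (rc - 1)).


r^(k-1) = 2.9450
rc^k = 3.6779
eta = 0.5852 = 58.5246%

58.5246%


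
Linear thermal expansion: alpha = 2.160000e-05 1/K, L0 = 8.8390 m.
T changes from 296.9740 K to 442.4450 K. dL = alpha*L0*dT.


dT = 145.4710 K
dL = 2.160000e-05 * 8.8390 * 145.4710 = 0.027774 m
L_final = 8.866774 m

dL = 0.027774 m


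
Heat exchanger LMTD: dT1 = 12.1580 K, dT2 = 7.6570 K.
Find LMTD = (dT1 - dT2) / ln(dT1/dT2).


dT1/dT2 = 1.5878
ln(dT1/dT2) = 0.4624
LMTD = 4.5010 / 0.4624 = 9.7347 K

9.7347 K


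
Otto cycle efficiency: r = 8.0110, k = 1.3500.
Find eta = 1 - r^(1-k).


r^(k-1) = 2.0715
eta = 1 - 1/2.0715 = 0.5173 = 51.7264%

51.7264%


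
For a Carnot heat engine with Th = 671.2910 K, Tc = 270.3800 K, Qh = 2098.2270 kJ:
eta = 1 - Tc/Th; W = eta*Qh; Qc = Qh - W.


eta = 1 - 270.3800/671.2910 = 0.5972
W = 0.5972 * 2098.2270 = 1253.1112 kJ
Qc = 2098.2270 - 1253.1112 = 845.1158 kJ

eta = 59.7224%, W = 1253.1112 kJ, Qc = 845.1158 kJ


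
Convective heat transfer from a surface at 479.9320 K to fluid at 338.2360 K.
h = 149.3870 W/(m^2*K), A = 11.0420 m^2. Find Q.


dT = 141.6960 K
Q = 149.3870 * 11.0420 * 141.6960 = 233731.9806 W

233731.9806 W


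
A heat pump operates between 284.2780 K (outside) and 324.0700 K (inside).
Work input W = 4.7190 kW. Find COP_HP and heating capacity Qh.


COP = 324.0700 / 39.7920 = 8.1441
Qh = 8.1441 * 4.7190 = 38.4320 kW

COP = 8.1441, Qh = 38.4320 kW


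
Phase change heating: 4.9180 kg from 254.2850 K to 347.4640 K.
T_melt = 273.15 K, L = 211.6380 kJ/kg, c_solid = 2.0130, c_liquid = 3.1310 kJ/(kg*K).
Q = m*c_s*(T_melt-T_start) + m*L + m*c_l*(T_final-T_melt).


Q1 (sensible, solid) = 4.9180 * 2.0130 * 18.8650 = 186.7623 kJ
Q2 (latent) = 4.9180 * 211.6380 = 1040.8357 kJ
Q3 (sensible, liquid) = 4.9180 * 3.1310 * 74.3140 = 1144.3061 kJ
Q_total = 2371.9041 kJ

2371.9041 kJ


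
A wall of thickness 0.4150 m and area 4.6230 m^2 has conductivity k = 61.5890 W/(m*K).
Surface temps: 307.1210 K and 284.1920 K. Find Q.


dT = 22.9290 K
Q = 61.5890 * 4.6230 * 22.9290 / 0.4150 = 15731.2801 W

15731.2801 W


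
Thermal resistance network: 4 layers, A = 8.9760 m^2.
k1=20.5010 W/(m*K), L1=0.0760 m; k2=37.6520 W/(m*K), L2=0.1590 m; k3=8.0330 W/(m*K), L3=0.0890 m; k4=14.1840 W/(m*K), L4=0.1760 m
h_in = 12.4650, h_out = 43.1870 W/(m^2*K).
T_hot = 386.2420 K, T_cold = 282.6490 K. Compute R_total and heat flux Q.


R_conv_in = 1/(12.4650*8.9760) = 0.0089
R_1 = 0.0760/(20.5010*8.9760) = 0.0004
R_2 = 0.1590/(37.6520*8.9760) = 0.0005
R_3 = 0.0890/(8.0330*8.9760) = 0.0012
R_4 = 0.1760/(14.1840*8.9760) = 0.0014
R_conv_out = 1/(43.1870*8.9760) = 0.0026
R_total = 0.0150 K/W
Q = 103.5930 / 0.0150 = 6898.1353 W

R_total = 0.0150 K/W, Q = 6898.1353 W


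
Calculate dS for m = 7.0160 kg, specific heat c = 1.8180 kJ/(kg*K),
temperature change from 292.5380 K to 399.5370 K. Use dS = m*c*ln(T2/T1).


T2/T1 = 1.3658
ln(T2/T1) = 0.3117
dS = 7.0160 * 1.8180 * 0.3117 = 3.9759 kJ/K

3.9759 kJ/K


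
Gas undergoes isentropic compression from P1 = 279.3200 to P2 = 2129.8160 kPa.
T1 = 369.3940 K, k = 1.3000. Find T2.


(k-1)/k = 0.2308
(P2/P1)^exp = 1.5981
T2 = 369.3940 * 1.5981 = 590.3148 K

590.3148 K


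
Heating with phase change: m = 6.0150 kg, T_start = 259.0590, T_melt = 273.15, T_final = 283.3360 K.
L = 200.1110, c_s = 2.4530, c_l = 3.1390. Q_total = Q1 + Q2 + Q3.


Q1 (sensible, solid) = 6.0150 * 2.4530 * 14.0910 = 207.9098 kJ
Q2 (latent) = 6.0150 * 200.1110 = 1203.6677 kJ
Q3 (sensible, liquid) = 6.0150 * 3.1390 * 10.1860 = 192.3227 kJ
Q_total = 1603.9002 kJ

1603.9002 kJ


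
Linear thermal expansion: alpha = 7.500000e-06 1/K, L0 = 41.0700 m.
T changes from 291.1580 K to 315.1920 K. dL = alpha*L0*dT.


dT = 24.0340 K
dL = 7.500000e-06 * 41.0700 * 24.0340 = 0.007403 m
L_final = 41.077403 m

dL = 0.007403 m


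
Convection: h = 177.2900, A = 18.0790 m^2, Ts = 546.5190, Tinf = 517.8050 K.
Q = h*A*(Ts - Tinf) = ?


dT = 28.7140 K
Q = 177.2900 * 18.0790 * 28.7140 = 92034.8568 W

92034.8568 W


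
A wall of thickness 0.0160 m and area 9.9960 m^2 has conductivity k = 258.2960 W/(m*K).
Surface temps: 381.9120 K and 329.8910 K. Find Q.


dT = 52.0210 K
Q = 258.2960 * 9.9960 * 52.0210 / 0.0160 = 8394650.9309 W

8394650.9309 W


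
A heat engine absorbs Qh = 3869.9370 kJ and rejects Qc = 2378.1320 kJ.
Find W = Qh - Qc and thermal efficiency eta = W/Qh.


W = 3869.9370 - 2378.1320 = 1491.8050 kJ
eta = 1491.8050 / 3869.9370 = 0.3855 = 38.5486%

W = 1491.8050 kJ, eta = 38.5486%


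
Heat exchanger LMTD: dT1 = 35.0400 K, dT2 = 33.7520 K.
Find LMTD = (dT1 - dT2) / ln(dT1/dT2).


dT1/dT2 = 1.0382
ln(dT1/dT2) = 0.0375
LMTD = 1.2880 / 0.0375 = 34.3920 K

34.3920 K


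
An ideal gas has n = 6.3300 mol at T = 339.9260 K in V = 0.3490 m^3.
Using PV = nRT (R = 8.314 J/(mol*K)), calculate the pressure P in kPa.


P = nRT/V = 6.3300 * 8.314 * 339.9260 / 0.3490
= 17889.4964 / 0.3490 = 51259.3019 Pa = 51.2593 kPa

51.2593 kPa


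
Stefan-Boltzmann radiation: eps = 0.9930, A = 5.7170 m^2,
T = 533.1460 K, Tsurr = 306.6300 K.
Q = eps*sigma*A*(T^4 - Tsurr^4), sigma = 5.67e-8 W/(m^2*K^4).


T^4 = 8.0795e+10
Tsurr^4 = 8.8401e+09
Q = 0.9930 * 5.67e-8 * 5.7170 * 7.1955e+10 = 23161.1892 W

23161.1892 W


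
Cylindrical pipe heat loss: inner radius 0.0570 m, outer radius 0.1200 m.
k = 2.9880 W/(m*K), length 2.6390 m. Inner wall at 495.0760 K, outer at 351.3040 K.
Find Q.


dT = 143.7720 K
ln(ro/ri) = 0.7444
Q = 2*pi*2.9880*2.6390*143.7720 / 0.7444 = 9568.5072 W

9568.5072 W


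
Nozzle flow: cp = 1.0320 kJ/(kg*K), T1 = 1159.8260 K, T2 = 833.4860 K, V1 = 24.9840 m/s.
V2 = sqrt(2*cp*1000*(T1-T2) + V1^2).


dT = 326.3400 K
2*cp*1000*dT = 673565.7600
V1^2 = 624.2003
V2 = sqrt(674189.9603) = 821.0907 m/s

821.0907 m/s


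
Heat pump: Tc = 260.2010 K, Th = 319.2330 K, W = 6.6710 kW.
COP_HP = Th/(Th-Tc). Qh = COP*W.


COP = 319.2330 / 59.0320 = 5.4078
Qh = 5.4078 * 6.6710 = 36.0754 kW

COP = 5.4078, Qh = 36.0754 kW


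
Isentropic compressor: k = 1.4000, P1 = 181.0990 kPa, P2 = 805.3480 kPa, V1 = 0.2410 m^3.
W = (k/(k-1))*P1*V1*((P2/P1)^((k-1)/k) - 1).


(k-1)/k = 0.2857
(P2/P1)^exp = 1.5317
W = 3.5000 * 181.0990 * 0.2410 * (1.5317 - 1) = 81.2147 kJ

81.2147 kJ


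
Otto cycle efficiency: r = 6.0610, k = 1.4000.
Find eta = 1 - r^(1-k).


r^(k-1) = 2.0560
eta = 1 - 1/2.0560 = 0.5136 = 51.3613%

51.3613%


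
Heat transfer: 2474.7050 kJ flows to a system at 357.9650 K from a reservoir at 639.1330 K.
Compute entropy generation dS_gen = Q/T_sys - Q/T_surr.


dS_sys = 2474.7050/357.9650 = 6.9133 kJ/K
dS_surr = -2474.7050/639.1330 = -3.8720 kJ/K
dS_gen = 6.9133 - 3.8720 = 3.0413 kJ/K (irreversible)

dS_gen = 3.0413 kJ/K, irreversible


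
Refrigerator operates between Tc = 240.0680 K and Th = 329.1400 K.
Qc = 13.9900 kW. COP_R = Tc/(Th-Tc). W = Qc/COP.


COP = 240.0680 / 89.0720 = 2.6952
W = 13.9900 / 2.6952 = 5.1907 kW

COP = 2.6952, W = 5.1907 kW


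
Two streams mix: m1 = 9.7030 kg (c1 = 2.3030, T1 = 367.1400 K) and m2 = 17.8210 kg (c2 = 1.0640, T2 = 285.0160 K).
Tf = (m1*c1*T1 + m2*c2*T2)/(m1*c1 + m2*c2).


num = 13608.4572
den = 41.3076
Tf = 329.4423 K

329.4423 K


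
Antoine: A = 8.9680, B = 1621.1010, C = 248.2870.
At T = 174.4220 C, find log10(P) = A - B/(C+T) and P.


C+T = 422.7090
B/(C+T) = 3.8350
log10(P) = 8.9680 - 3.8350 = 5.1330
P = 10^5.1330 = 135822.4772 mmHg

135822.4772 mmHg


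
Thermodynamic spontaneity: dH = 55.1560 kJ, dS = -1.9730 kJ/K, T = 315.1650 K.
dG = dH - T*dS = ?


T*dS = 315.1650 * -1.9730 = -621.8205 kJ
dG = 55.1560 + 621.8205 = 676.9765 kJ (non-spontaneous)

dG = 676.9765 kJ, non-spontaneous


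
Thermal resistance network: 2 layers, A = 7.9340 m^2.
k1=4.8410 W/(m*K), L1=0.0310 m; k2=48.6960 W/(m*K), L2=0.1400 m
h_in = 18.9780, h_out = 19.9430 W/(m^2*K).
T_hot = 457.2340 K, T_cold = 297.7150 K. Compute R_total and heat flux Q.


R_conv_in = 1/(18.9780*7.9340) = 0.0066
R_1 = 0.0310/(4.8410*7.9340) = 0.0008
R_2 = 0.1400/(48.6960*7.9340) = 0.0004
R_conv_out = 1/(19.9430*7.9340) = 0.0063
R_total = 0.0141 K/W
Q = 159.5190 / 0.0141 = 11288.7103 W

R_total = 0.0141 K/W, Q = 11288.7103 W


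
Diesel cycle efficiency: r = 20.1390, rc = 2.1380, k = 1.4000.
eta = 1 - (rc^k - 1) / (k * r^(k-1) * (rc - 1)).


r^(k-1) = 3.3236
rc^k = 2.8974
eta = 0.6417 = 64.1675%

64.1675%


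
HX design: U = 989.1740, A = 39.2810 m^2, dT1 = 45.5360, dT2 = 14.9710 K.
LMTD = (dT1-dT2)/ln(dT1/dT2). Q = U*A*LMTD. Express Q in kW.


LMTD = 27.4769 K
Q = 989.1740 * 39.2810 * 27.4769 = 1067636.0869 W = 1067.6361 kW

1067.6361 kW
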